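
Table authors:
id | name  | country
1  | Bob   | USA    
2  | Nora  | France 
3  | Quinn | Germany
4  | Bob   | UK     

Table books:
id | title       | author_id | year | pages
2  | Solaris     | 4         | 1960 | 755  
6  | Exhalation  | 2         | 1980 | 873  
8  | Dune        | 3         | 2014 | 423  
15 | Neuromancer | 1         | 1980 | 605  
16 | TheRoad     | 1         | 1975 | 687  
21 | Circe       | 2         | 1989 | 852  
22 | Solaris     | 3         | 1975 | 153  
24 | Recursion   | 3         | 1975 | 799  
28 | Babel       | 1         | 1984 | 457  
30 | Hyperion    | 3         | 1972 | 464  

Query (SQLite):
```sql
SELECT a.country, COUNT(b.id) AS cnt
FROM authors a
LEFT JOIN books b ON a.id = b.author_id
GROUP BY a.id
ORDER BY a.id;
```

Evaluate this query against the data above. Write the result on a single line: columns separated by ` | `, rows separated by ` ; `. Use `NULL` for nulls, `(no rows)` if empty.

USA | 3 ; France | 2 ; Germany | 4 ; UK | 1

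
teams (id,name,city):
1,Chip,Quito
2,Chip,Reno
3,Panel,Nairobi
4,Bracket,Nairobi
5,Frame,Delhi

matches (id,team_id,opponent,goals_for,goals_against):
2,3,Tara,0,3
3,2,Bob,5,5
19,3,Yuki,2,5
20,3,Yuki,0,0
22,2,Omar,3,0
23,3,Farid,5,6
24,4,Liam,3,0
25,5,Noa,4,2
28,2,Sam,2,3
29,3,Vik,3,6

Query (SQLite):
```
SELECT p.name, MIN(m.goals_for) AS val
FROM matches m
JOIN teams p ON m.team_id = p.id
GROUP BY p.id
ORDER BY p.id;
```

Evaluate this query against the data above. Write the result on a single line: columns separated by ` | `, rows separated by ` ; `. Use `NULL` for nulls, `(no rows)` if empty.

Join each matches row to its teams via team_id.
Group joined rows by teams.id; compute MIN(m.goals_for) per group.
  2: ids {3, 22, 28} → MIN(m.goals_for)=2
  3: ids {2, 19, 20, 23, 29} → MIN(m.goals_for)=0
  4: ids {24} → MIN(m.goals_for)=3
  5: ids {25} → MIN(m.goals_for)=4

Chip | 2 ; Panel | 0 ; Bracket | 3 ; Frame | 4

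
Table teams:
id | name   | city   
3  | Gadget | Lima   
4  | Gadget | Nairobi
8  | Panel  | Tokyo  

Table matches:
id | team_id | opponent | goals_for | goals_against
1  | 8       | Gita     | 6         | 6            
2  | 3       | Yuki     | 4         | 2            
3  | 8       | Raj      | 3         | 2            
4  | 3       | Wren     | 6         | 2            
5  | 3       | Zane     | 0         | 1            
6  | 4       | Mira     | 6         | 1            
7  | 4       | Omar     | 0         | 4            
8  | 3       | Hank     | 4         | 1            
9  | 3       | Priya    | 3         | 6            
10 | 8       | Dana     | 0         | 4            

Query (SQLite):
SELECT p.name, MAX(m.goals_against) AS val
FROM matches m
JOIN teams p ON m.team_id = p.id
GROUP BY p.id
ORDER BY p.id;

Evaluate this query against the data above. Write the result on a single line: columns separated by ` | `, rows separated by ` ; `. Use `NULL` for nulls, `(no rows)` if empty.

Gadget | 6 ; Gadget | 4 ; Panel | 6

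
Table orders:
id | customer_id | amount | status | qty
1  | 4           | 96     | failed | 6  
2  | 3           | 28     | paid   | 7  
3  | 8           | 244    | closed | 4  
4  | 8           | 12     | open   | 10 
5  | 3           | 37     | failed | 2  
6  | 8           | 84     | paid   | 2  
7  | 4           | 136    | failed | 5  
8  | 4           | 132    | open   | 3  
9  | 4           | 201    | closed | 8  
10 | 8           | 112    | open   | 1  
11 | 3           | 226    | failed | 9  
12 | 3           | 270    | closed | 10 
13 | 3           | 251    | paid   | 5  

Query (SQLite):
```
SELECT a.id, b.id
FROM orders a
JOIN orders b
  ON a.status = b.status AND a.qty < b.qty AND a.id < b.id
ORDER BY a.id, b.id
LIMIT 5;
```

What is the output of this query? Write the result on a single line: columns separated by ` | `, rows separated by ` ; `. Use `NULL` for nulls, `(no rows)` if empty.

1 | 11 ; 3 | 9 ; 3 | 12 ; 5 | 7 ; 5 | 11

Pairs (a,b) with same status, a.qty < b.qty, a.id < b.id.
status groups: closed:{3,9,12} failed:{1,5,7,11} open:{4,8,10} paid:{2,6,13}
Ordered by (a.id, b.id); first 5.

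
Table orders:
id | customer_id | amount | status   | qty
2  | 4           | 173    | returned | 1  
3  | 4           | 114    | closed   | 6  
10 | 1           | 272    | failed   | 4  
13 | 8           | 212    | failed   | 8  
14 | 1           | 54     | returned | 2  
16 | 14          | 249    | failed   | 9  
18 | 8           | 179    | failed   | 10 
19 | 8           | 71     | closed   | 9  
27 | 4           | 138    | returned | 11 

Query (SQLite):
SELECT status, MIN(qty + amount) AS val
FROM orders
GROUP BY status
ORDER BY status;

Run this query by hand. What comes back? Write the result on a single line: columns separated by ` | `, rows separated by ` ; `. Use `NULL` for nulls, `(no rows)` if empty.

closed | 80 ; failed | 189 ; returned | 56

For each row compute qty + amount.
Group by status; take MIN of the expression per group.
  closed: ids {3, 19} → MIN(qty + amount)=80
  failed: ids {10, 13, 16, 18} → MIN(qty + amount)=189
  returned: ids {2, 14, 27} → MIN(qty + amount)=56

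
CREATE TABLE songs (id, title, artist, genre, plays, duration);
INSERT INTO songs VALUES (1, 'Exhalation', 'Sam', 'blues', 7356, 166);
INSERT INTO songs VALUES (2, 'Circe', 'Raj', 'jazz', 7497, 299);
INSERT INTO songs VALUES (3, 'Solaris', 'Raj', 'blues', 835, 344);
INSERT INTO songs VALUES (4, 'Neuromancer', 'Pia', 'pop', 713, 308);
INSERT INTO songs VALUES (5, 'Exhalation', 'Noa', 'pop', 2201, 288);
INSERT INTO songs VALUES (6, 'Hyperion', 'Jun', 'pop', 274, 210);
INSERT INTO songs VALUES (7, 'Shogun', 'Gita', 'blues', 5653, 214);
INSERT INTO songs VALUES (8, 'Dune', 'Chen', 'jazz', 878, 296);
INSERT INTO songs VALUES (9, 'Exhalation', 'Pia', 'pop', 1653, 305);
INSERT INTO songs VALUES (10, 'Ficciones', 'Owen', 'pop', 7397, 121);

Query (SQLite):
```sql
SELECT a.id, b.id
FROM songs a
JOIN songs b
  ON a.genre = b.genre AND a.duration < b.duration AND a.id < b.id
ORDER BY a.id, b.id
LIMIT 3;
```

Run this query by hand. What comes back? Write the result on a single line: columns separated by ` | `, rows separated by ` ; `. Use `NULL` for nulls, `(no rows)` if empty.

Pairs (a,b) with same genre, a.duration < b.duration, a.id < b.id.
genre groups: blues:{1,3,7} jazz:{2,8} pop:{4,5,6,9,10}
Ordered by (a.id, b.id); first 3.

1 | 3 ; 1 | 7 ; 5 | 9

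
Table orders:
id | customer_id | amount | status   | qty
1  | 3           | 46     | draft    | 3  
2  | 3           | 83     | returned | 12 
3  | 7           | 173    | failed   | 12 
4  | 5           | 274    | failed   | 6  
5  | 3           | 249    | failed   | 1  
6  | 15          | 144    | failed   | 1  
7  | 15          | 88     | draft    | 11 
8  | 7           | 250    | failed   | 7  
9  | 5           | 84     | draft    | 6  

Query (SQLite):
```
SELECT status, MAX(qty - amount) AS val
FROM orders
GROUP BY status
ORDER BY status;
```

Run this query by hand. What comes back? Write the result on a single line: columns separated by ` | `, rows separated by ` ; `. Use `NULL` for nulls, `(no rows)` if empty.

For each row compute qty - amount.
Group by status; take MAX of the expression per group.
  draft: ids {1, 7, 9} → MAX(qty - amount)=-43
  failed: ids {3, 4, 5, 6, 8} → MAX(qty - amount)=-143
  returned: ids {2} → MAX(qty - amount)=-71

draft | -43 ; failed | -143 ; returned | -71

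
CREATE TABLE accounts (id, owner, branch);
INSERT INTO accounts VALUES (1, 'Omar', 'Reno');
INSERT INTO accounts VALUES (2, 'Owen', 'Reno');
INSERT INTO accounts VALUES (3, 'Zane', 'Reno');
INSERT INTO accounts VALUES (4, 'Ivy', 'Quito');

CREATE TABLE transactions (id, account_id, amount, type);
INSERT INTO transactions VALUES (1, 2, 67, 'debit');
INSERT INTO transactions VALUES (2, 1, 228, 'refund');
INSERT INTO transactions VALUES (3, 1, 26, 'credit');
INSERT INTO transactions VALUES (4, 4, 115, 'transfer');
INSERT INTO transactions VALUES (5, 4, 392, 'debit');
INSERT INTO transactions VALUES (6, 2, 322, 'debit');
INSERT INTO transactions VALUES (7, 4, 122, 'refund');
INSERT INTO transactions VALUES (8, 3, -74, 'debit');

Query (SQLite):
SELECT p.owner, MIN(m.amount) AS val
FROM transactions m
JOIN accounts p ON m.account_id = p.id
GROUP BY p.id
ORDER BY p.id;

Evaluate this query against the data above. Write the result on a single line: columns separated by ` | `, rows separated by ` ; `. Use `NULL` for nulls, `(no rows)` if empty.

Join each transactions row to its accounts via account_id.
Group joined rows by accounts.id; compute MIN(m.amount) per group.
  1: ids {2, 3} → MIN(m.amount)=26
  2: ids {1, 6} → MIN(m.amount)=67
  3: ids {8} → MIN(m.amount)=-74
  4: ids {4, 5, 7} → MIN(m.amount)=115

Omar | 26 ; Owen | 67 ; Zane | -74 ; Ivy | 115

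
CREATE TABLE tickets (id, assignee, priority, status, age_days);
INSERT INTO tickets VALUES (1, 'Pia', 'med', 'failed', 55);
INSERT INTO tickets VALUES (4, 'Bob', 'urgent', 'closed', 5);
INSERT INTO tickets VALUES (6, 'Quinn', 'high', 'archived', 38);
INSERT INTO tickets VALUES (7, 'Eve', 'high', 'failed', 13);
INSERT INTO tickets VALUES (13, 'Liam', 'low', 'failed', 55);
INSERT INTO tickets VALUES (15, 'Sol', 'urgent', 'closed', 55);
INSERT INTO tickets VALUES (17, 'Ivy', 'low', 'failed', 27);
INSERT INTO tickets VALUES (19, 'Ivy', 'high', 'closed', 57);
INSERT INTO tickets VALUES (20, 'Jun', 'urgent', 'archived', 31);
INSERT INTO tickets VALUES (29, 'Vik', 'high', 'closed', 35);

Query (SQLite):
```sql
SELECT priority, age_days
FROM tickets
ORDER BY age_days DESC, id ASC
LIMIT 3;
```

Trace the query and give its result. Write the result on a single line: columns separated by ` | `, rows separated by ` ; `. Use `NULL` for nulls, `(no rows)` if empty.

high | 57 ; med | 55 ; low | 55

Sort by age_days desc, tiebreak id asc: (57, id=19), (55, id=1), (55, id=13), (55, id=15), (38, id=6), (35, id=29) …. Take first 3.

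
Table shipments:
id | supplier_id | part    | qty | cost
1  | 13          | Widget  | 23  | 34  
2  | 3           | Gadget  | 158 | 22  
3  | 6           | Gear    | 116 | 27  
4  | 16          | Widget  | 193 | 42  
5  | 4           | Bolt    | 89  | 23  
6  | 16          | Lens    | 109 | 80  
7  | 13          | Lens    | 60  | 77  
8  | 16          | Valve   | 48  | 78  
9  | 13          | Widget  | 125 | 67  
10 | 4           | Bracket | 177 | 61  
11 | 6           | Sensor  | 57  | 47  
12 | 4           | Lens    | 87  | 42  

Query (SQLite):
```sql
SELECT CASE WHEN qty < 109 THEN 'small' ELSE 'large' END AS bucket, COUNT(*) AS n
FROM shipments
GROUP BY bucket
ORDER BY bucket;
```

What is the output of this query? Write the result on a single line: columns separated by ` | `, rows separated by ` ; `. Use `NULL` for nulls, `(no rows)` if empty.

large | 6 ; small | 6

Bucket rows by qty < 109 → 'small' else 'large'; count each bucket.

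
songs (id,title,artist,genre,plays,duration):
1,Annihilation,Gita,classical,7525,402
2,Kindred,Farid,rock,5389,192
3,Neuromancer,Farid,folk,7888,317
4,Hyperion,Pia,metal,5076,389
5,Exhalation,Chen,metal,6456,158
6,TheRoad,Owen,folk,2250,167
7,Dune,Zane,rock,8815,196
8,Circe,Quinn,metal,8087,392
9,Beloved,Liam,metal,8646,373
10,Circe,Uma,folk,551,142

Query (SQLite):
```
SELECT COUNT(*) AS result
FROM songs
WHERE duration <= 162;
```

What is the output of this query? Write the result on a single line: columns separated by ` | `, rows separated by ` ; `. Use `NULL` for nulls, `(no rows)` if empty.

2

Rows where duration <= 162 → plays values: [6456, 551].
COUNT(*) counts rows → 2.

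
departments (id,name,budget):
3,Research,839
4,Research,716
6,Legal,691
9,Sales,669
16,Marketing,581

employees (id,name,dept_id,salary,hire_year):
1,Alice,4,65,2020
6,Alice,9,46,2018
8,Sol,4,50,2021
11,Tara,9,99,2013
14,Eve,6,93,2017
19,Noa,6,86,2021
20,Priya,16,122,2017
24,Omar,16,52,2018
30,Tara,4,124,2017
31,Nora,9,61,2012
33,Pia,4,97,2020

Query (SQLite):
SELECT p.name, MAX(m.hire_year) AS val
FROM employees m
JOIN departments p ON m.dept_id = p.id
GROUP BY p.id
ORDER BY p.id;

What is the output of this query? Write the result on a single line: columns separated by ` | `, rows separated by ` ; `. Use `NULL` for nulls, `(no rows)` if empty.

Research | 2021 ; Legal | 2021 ; Sales | 2018 ; Marketing | 2018

Join each employees row to its departments via dept_id.
Group joined rows by departments.id; compute MAX(m.hire_year) per group.
  4: ids {1, 8, 30, 33} → MAX(m.hire_year)=2021
  6: ids {14, 19} → MAX(m.hire_year)=2021
  9: ids {6, 11, 31} → MAX(m.hire_year)=2018
  16: ids {20, 24} → MAX(m.hire_year)=2018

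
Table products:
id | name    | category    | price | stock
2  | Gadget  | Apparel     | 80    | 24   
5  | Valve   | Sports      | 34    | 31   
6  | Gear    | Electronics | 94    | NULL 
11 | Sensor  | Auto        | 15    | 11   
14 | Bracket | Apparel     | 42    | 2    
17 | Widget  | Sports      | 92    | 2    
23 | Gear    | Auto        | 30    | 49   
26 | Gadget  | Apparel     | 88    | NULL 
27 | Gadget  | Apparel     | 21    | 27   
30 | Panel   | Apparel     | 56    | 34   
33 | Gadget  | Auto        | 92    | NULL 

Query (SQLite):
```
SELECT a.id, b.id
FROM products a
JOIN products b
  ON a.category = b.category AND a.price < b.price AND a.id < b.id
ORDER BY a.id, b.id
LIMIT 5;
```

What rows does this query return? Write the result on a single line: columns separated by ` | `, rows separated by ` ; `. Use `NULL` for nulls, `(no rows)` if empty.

Pairs (a,b) with same category, a.price < b.price, a.id < b.id.
category groups: Apparel:{2,14,26,27,30} Auto:{11,23,33} Electronics:{6} Sports:{5,17}
Ordered by (a.id, b.id); first 5.

2 | 26 ; 5 | 17 ; 11 | 23 ; 11 | 33 ; 14 | 26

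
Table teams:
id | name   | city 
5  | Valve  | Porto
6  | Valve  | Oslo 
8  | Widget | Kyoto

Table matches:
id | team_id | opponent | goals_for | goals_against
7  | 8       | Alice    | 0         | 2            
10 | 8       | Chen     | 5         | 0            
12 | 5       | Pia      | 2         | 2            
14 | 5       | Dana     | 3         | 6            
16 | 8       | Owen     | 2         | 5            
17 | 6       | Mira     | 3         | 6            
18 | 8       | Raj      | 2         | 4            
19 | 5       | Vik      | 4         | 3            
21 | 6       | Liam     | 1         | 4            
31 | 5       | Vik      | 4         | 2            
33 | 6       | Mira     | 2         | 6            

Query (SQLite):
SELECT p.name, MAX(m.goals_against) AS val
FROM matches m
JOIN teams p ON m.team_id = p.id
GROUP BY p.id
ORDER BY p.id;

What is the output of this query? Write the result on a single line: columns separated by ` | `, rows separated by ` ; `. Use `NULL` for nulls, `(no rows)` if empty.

Join each matches row to its teams via team_id.
Group joined rows by teams.id; compute MAX(m.goals_against) per group.
  5: ids {12, 14, 19, 31} → MAX(m.goals_against)=6
  6: ids {17, 21, 33} → MAX(m.goals_against)=6
  8: ids {7, 10, 16, 18} → MAX(m.goals_against)=5

Valve | 6 ; Valve | 6 ; Widget | 5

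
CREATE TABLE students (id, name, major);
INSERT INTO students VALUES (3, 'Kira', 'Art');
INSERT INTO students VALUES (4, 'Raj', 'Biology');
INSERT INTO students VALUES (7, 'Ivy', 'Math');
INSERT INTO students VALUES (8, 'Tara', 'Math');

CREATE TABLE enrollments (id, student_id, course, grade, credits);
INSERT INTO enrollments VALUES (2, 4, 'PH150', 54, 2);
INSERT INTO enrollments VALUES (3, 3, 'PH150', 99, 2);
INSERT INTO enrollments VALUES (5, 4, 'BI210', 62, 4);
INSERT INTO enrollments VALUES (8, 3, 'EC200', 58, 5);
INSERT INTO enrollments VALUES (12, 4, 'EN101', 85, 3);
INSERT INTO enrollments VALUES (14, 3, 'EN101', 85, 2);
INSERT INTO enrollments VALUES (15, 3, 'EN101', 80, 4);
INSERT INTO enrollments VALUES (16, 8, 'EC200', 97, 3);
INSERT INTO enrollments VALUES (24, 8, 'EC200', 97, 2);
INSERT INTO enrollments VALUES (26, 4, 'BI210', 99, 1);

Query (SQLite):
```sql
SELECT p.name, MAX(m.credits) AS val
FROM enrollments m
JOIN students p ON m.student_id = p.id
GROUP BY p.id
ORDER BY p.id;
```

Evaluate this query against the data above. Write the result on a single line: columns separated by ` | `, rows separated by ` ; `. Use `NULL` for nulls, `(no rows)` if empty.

Join each enrollments row to its students via student_id.
Group joined rows by students.id; compute MAX(m.credits) per group.
  3: ids {3, 8, 14, 15} → MAX(m.credits)=5
  4: ids {2, 5, 12, 26} → MAX(m.credits)=4
  8: ids {16, 24} → MAX(m.credits)=3

Kira | 5 ; Raj | 4 ; Tara | 3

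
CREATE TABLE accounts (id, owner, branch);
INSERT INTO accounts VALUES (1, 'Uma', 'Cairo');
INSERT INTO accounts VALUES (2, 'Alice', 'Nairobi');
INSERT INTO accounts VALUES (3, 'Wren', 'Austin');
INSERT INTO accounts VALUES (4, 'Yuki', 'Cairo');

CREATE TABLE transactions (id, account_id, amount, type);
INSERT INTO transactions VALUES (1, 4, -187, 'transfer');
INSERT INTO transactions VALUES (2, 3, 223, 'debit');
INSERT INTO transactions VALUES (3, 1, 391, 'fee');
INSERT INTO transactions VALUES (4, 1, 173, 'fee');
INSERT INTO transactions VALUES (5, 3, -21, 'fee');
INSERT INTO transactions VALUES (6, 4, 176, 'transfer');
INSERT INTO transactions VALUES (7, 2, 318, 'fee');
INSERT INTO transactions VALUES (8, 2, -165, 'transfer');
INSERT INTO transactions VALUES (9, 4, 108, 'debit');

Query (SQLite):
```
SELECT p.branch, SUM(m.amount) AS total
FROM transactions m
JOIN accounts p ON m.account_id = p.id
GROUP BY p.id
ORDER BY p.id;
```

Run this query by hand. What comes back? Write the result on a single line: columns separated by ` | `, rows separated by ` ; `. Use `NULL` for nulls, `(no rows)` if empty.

Join each transactions row to its accounts via account_id.
Group joined rows by accounts.id; compute SUM(m.amount) per group.
  1: ids {3, 4} → SUM(m.amount)=564
  2: ids {7, 8} → SUM(m.amount)=153
  3: ids {2, 5} → SUM(m.amount)=202
  4: ids {1, 6, 9} → SUM(m.amount)=97

Cairo | 564 ; Nairobi | 153 ; Austin | 202 ; Cairo | 97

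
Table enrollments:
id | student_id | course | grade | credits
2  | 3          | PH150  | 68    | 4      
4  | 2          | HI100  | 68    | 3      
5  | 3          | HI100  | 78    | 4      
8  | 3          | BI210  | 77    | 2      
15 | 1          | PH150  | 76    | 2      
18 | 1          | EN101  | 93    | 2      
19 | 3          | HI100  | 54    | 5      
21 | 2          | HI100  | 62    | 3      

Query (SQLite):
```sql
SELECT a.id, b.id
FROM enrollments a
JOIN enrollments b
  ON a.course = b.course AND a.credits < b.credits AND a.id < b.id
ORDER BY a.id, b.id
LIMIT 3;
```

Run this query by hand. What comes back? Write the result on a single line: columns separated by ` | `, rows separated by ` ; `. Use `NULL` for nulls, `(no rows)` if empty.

4 | 5 ; 4 | 19 ; 5 | 19

Pairs (a,b) with same course, a.credits < b.credits, a.id < b.id.
course groups: BI210:{8} EN101:{18} HI100:{4,5,19,21} PH150:{2,15}
Ordered by (a.id, b.id); first 3.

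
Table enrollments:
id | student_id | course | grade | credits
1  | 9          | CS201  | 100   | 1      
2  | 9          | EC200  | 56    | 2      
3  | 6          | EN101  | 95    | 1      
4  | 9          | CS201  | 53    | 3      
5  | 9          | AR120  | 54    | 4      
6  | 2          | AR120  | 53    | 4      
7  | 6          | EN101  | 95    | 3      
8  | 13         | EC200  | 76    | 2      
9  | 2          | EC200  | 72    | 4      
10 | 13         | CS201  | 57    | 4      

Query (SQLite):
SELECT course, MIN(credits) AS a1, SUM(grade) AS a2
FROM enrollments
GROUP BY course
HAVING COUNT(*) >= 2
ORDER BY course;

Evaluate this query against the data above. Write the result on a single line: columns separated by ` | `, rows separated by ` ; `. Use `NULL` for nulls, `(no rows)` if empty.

Group enrollments by course.
Per group compute: MIN(credits), SUM(grade).
HAVING: drop groups with fewer than 2 rows.
  AR120: ids {5, 6} → MIN(credits)=4, SUM(grade)=107
  CS201: ids {1, 4, 10} → MIN(credits)=1, SUM(grade)=210
  EC200: ids {2, 8, 9} → MIN(credits)=2, SUM(grade)=204
  EN101: ids {3, 7} → MIN(credits)=1, SUM(grade)=190

AR120 | 4 | 107 ; CS201 | 1 | 210 ; EC200 | 2 | 204 ; EN101 | 1 | 190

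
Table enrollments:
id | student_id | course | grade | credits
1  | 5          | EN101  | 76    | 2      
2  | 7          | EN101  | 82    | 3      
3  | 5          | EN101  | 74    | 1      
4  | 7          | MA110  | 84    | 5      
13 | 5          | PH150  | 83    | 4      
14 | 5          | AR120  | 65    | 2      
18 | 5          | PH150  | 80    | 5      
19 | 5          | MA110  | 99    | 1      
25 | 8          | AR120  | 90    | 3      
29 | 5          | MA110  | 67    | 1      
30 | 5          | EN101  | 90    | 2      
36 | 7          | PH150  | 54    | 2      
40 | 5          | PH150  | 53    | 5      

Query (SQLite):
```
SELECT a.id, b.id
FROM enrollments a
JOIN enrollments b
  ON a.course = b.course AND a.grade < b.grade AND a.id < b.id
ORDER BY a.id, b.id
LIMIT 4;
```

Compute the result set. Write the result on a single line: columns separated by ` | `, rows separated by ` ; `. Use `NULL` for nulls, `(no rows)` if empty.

Pairs (a,b) with same course, a.grade < b.grade, a.id < b.id.
course groups: AR120:{14,25} EN101:{1,2,3,30} MA110:{4,19,29} PH150:{13,18,36,40}
Ordered by (a.id, b.id); first 4.

1 | 2 ; 1 | 30 ; 2 | 30 ; 3 | 30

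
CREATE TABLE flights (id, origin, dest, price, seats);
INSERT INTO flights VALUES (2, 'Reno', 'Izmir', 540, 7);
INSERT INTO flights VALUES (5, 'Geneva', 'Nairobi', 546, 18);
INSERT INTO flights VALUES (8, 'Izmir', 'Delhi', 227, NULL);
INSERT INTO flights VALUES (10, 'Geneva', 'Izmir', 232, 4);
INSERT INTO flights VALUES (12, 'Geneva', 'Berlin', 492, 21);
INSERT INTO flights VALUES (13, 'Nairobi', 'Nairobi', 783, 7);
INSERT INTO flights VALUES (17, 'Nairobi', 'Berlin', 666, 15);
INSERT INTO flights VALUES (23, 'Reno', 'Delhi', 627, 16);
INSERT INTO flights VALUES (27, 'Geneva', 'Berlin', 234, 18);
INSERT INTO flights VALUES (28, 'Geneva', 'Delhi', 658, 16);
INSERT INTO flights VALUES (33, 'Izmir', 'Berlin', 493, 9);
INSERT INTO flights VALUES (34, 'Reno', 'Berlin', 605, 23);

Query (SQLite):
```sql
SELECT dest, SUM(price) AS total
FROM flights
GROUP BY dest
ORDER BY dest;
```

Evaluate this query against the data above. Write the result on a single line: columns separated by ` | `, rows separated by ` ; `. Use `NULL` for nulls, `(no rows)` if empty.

Berlin | 2490 ; Delhi | 1512 ; Izmir | 772 ; Nairobi | 1329

Partition flights by dest; compute SUM(price) within each group.
  Berlin: ids {12, 17, 27, 33, 34} → SUM(price)=2490
  Delhi: ids {8, 23, 28} → SUM(price)=1512
  Izmir: ids {2, 10} → SUM(price)=772
  Nairobi: ids {5, 13} → SUM(price)=1329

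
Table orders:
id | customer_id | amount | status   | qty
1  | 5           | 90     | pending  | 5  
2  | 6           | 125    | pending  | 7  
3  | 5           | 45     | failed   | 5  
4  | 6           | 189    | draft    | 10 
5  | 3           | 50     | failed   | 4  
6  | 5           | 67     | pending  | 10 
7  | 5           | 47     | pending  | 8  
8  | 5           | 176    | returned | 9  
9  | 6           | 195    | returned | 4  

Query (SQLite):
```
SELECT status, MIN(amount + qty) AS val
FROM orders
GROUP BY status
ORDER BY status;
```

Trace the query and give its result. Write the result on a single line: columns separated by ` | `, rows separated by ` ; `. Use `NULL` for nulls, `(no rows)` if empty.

draft | 199 ; failed | 50 ; pending | 55 ; returned | 185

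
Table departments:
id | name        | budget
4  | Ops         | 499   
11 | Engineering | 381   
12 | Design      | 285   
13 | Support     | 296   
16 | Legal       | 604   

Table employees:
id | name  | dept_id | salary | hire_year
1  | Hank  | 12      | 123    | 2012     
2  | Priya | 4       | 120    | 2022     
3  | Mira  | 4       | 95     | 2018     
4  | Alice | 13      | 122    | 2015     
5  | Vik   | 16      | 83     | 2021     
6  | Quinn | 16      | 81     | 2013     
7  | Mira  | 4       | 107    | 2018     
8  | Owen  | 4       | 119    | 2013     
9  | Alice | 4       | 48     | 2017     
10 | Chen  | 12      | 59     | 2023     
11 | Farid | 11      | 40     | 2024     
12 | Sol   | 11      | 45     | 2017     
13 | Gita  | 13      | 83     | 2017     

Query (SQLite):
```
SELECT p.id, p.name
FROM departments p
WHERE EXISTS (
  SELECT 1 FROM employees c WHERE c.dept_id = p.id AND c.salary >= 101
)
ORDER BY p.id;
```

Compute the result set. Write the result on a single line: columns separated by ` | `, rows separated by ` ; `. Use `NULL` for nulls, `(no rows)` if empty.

4 | Ops ; 12 | Design ; 13 | Support

For each departments row, check whether any employees with matching dept_id has salary >= 101.
Keep rows where that is true.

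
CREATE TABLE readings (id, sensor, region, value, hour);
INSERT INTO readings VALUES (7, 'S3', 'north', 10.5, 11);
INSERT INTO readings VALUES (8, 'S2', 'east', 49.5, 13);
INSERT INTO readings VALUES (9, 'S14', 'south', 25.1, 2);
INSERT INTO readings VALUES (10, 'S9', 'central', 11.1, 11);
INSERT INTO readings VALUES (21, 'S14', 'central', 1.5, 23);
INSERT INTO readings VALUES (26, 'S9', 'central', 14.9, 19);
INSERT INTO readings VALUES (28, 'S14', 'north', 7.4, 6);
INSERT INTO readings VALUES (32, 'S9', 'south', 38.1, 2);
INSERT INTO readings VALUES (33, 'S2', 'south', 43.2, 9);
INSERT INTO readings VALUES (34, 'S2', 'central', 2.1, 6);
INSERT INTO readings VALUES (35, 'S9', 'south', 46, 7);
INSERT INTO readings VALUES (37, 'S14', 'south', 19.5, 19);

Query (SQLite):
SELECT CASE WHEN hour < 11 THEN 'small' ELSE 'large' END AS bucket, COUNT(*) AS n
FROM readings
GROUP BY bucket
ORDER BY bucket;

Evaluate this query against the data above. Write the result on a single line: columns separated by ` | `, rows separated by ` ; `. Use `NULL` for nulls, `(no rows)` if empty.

Bucket rows by hour < 11 → 'small' else 'large'; count each bucket.

large | 6 ; small | 6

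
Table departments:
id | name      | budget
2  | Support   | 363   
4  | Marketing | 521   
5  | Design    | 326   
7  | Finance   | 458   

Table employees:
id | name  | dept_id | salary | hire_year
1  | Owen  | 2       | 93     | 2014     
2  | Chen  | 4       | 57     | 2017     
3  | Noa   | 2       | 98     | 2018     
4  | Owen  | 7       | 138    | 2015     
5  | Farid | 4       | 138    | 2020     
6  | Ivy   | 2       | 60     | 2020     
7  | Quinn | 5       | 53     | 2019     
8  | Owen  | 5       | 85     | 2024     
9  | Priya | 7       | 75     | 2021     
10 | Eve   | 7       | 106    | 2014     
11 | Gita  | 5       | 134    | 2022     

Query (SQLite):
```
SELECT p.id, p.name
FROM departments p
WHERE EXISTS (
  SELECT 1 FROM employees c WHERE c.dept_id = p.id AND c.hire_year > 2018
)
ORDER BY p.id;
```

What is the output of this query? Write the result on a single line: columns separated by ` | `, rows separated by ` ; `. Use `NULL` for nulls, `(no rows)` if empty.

2 | Support ; 4 | Marketing ; 5 | Design ; 7 | Finance

For each departments row, check whether any employees with matching dept_id has hire_year > 2018.
Keep rows where that is true.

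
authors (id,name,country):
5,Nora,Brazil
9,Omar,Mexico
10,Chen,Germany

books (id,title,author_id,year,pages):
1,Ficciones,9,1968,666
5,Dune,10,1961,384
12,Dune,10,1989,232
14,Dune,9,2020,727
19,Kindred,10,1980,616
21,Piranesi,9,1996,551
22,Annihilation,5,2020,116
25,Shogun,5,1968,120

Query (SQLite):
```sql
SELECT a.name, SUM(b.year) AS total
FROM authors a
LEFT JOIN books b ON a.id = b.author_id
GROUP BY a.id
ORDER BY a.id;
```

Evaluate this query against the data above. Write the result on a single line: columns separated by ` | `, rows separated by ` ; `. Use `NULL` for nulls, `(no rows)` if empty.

Nora | 3988 ; Omar | 5984 ; Chen | 5930

LEFT JOIN keeps every authors row; unmatched ones get NULL for books columns.
Group by authors.id and compute SUM(b.year). SUM over an all-NULL group is NULL.
  5: ids {22, 25} → SUM(b.year)=3988
  9: ids {1, 14, 21} → SUM(b.year)=5984
  10: ids {5, 12, 19} → SUM(b.year)=5930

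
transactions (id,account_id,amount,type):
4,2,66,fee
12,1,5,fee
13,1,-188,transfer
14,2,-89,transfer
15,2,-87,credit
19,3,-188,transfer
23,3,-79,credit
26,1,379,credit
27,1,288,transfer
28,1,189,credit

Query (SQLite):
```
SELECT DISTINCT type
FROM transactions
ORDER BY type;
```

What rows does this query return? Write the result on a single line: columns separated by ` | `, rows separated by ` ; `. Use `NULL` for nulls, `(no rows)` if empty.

Collect distinct type values from transactions.

credit ; fee ; transfer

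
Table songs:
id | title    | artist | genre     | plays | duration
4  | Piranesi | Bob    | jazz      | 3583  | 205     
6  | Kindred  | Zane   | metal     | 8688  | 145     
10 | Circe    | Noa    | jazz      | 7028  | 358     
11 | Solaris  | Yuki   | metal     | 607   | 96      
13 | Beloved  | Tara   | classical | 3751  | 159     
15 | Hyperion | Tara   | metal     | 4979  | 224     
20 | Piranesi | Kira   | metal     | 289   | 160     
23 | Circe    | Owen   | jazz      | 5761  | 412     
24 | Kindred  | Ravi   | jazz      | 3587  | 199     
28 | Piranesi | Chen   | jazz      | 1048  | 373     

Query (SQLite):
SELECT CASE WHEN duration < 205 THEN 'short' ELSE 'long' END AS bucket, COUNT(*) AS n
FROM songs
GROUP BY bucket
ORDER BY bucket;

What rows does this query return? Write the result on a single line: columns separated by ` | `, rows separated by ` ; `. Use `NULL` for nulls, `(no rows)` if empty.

long | 5 ; short | 5

Bucket rows by duration < 205 → 'short' else 'long'; count each bucket.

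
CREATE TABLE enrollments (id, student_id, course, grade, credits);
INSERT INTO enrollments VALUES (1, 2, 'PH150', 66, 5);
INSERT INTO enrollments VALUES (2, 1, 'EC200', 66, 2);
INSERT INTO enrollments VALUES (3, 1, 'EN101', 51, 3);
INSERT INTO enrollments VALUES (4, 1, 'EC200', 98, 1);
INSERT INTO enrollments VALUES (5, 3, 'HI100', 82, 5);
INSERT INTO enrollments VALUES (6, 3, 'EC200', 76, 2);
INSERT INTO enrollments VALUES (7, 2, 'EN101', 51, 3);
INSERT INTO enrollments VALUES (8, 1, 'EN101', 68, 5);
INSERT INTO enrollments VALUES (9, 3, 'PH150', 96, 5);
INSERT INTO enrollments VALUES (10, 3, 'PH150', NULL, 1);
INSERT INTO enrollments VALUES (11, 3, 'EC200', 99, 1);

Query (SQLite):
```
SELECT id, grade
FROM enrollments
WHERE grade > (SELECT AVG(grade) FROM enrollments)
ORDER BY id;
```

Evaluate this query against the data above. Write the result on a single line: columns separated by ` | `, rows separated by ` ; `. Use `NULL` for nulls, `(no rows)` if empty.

4 | 98 ; 5 | 82 ; 6 | 76 ; 9 | 96 ; 11 | 99

Scalar subquery: AVG(grade) over all enrollments rows = 75.3.
Keep rows where grade > that value.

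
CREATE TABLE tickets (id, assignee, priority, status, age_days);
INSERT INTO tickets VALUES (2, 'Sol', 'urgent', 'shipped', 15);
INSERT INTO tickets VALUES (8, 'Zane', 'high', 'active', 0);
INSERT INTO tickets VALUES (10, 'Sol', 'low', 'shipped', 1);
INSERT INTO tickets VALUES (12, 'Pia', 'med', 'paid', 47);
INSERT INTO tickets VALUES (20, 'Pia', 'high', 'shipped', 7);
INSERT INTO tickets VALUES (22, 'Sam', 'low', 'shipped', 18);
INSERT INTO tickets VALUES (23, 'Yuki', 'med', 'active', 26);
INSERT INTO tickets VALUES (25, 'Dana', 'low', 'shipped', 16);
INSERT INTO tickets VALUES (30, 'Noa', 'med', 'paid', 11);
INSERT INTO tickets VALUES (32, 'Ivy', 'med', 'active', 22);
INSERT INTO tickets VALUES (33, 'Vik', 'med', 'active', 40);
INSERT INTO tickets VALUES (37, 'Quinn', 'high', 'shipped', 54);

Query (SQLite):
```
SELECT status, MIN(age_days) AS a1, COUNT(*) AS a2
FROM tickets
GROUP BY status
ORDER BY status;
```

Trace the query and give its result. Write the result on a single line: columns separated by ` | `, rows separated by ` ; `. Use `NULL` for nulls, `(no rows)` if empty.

Group tickets by status.
Per group compute: MIN(age_days), COUNT(*).
  active: ids {8, 23, 32, 33} → MIN(age_days)=0, COUNT(*)=4
  paid: ids {12, 30} → MIN(age_days)=11, COUNT(*)=2
  shipped: ids {2, 10, 20, 22, 25, 37} → MIN(age_days)=1, COUNT(*)=6

active | 0 | 4 ; paid | 11 | 2 ; shipped | 1 | 6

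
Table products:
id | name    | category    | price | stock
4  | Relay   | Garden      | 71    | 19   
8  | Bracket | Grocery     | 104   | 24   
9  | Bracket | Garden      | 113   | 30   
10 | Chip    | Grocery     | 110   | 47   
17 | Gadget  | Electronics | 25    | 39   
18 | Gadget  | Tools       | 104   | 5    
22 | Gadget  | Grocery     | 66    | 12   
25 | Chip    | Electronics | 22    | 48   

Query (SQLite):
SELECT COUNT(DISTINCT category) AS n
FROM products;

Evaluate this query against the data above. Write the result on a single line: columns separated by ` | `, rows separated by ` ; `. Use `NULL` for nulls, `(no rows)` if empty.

4

Count distinct non-NULL category values.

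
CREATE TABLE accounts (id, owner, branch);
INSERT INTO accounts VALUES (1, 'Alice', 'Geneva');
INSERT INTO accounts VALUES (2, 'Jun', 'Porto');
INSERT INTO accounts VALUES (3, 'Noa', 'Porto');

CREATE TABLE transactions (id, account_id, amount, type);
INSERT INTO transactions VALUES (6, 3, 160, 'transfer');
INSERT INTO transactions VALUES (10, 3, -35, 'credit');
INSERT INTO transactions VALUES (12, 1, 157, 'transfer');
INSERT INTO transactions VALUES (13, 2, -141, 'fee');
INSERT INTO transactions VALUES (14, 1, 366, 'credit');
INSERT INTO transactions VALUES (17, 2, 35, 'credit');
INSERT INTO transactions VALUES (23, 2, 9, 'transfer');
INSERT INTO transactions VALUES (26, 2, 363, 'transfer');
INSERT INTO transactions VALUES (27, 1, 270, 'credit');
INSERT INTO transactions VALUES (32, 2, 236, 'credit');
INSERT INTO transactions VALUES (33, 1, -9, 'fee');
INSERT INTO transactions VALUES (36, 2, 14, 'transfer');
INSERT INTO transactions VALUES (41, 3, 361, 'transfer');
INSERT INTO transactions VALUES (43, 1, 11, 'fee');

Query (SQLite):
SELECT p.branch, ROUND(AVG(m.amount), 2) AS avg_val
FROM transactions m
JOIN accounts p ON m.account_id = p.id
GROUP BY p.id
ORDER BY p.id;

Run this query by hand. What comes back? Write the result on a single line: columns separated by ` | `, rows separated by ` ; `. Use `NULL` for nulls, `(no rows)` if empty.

Join each transactions row to its accounts via account_id.
Group joined rows by accounts.id; compute ROUND(AVG(m.amount), 2) per group.
  1: ids {12, 14, 27, 33, 43} → ROUND(AVG(m.amount), 2)=159
  2: ids {13, 17, 23, 26, 32, 36} → ROUND(AVG(m.amount), 2)=86
  3: ids {6, 10, 41} → ROUND(AVG(m.amount), 2)=162

Geneva | 159 ; Porto | 86 ; Porto | 162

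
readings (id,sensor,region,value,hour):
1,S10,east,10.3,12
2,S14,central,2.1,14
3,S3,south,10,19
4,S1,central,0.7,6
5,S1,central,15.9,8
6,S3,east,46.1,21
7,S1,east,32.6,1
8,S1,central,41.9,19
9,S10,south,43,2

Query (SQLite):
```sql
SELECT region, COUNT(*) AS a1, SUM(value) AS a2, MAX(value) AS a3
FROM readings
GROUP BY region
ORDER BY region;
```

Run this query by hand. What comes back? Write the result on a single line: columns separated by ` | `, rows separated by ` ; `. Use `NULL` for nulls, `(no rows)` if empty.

central | 4 | 60.6 | 41.9 ; east | 3 | 89 | 46.1 ; south | 2 | 53 | 43

Group readings by region.
Per group compute: COUNT(*), SUM(value), MAX(value).
  central: ids {2, 4, 5, 8} → COUNT(*)=4, SUM(value)=60.6, MAX(value)=41.9
  east: ids {1, 6, 7} → COUNT(*)=3, SUM(value)=89, MAX(value)=46.1
  south: ids {3, 9} → COUNT(*)=2, SUM(value)=53, MAX(value)=43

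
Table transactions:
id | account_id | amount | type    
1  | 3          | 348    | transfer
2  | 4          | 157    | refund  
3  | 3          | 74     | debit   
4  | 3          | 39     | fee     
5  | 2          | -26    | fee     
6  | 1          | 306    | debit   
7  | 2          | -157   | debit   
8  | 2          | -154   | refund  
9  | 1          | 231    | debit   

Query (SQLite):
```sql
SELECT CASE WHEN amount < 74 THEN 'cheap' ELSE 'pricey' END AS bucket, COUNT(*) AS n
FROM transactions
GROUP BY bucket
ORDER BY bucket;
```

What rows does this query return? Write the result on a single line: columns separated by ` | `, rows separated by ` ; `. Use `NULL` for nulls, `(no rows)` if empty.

Bucket rows by amount < 74 → 'cheap' else 'pricey'; count each bucket.

cheap | 4 ; pricey | 5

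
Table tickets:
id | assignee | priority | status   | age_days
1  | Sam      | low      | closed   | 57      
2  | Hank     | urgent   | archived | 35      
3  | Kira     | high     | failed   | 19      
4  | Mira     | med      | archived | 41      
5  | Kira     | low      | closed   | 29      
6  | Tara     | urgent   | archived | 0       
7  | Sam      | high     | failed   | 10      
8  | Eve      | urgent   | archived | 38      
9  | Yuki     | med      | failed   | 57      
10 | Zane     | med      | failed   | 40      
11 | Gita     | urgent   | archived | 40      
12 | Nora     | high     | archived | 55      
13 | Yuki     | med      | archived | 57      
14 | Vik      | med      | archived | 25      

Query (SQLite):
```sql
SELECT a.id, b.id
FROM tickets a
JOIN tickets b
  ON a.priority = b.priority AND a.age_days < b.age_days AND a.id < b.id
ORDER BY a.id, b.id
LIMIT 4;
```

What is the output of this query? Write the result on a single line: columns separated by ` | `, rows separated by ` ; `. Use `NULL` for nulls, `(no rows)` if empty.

Pairs (a,b) with same priority, a.age_days < b.age_days, a.id < b.id.
priority groups: high:{3,7,12} low:{1,5} med:{4,9,10,13,14} urgent:{2,6,8,11}
Ordered by (a.id, b.id); first 4.

2 | 8 ; 2 | 11 ; 3 | 12 ; 4 | 9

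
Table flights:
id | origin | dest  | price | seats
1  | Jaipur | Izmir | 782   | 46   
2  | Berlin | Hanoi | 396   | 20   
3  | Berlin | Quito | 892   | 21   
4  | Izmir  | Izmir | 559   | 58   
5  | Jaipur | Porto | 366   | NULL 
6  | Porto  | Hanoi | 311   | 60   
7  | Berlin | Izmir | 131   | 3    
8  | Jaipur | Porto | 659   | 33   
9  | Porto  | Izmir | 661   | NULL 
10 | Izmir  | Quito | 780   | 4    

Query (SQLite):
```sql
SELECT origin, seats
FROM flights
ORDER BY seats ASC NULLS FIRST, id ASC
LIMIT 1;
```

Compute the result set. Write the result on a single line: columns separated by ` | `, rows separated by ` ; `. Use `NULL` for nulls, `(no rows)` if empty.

Sort by seats asc, tiebreak id asc: (NULL, id=5), (NULL, id=9), (3, id=7), (4, id=10) …. Take first 1.
NULLS FIRST: NULL seats rows go before all non-NULL rows (among themselves ordered by id asc).

Jaipur | NULL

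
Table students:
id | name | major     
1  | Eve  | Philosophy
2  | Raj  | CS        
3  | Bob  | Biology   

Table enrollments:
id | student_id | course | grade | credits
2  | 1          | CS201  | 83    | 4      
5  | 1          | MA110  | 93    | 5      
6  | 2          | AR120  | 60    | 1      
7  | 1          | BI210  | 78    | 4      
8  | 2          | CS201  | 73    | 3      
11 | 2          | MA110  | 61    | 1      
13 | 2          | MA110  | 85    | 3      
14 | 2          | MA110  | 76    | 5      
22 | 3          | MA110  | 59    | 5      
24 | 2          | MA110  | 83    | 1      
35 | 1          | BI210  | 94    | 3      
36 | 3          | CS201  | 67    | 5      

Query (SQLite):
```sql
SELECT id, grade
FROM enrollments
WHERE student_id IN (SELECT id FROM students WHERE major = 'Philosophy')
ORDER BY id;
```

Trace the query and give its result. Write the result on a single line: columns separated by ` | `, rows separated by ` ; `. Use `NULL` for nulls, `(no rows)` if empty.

Inner query: students.id where major = 'Philosophy'.
Outer: keep enrollments rows whose student_id is in that set.
Inner query → {1}

2 | 83 ; 5 | 93 ; 7 | 78 ; 35 | 94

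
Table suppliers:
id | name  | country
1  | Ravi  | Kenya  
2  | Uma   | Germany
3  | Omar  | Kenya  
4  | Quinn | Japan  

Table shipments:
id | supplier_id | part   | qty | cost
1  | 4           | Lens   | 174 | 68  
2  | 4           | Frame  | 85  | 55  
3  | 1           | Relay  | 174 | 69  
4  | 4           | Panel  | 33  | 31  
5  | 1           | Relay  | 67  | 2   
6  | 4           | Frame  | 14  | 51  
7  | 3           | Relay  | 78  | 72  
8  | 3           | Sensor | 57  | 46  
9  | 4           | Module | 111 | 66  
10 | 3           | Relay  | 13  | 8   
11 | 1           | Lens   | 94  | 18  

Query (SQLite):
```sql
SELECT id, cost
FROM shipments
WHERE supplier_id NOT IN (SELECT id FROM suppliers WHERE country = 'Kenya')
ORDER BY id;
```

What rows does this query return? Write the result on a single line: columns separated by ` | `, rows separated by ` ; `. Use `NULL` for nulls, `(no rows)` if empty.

1 | 68 ; 2 | 55 ; 4 | 31 ; 6 | 51 ; 9 | 66

Inner query: suppliers.id where country = 'Kenya'.
Outer: keep shipments rows whose supplier_id is not in that set.
Inner query → {1, 3}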